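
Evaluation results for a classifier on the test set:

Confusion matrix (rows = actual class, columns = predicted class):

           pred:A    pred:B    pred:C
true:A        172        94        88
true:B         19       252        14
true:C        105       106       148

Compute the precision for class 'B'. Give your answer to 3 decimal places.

0.558

Take TP from the diagonal, FP from the rest of the 'B' prediction marginal, FN from the rest of the 'B' actual marginal.
precision = TP/(TP+FP).
B: TP=252, FP=94+106=200 → 252/452 = 0.5575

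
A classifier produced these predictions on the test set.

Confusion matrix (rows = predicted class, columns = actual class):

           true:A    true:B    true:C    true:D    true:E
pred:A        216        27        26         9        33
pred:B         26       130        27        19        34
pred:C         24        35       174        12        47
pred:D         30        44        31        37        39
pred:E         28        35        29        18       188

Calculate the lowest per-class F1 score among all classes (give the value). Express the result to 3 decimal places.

Per-class F1 score (2·TP/(2·TP+FP+FN)):
  A: TP=216, FP=27+26+9+33=95, FN=26+24+30+28=108 → 432/635 = 0.6803
  B: TP=130, FP=26+27+19+34=106, FN=27+35+44+35=141 → 260/507 = 0.5128
  C: TP=174, FP=24+35+12+47=118, FN=26+27+31+29=113 → 348/579 = 0.6010
  D: TP=37, FP=30+44+31+39=144, FN=9+19+12+18=58 → 74/276 = 0.2681
  E: TP=188, FP=28+35+29+18=110, FN=33+34+47+39=153 → 376/639 = 0.5884
Lowest is class 'D' with F1 score = 0.268.

0.268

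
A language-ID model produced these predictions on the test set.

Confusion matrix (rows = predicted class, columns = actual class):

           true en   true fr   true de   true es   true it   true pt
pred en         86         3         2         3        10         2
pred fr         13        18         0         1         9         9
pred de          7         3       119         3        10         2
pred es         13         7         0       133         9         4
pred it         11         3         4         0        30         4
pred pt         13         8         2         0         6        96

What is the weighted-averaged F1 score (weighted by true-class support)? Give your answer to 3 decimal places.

Per-class F1 score (2·TP/(2·TP+FP+FN)):
  en: TP=86, FP=3+2+3+10+2=20, FN=13+7+13+11+13=57 → 172/249 = 0.6908
  fr: TP=18, FP=13+0+1+9+9=32, FN=3+3+7+3+8=24 → 36/92 = 0.3913
  de: TP=119, FP=7+3+3+10+2=25, FN=2+0+0+4+2=8 → 238/271 = 0.8782
  es: TP=133, FP=13+7+0+9+4=33, FN=3+1+3+0+0=7 → 266/306 = 0.8693
  it: TP=30, FP=11+3+4+0+4=22, FN=10+9+10+9+6=44 → 60/126 = 0.4762
  pt: TP=96, FP=13+8+2+0+6=29, FN=2+9+2+4+4=21 → 192/242 = 0.7934
Weighted-F1 score = Σ (supportᵢ/N)·F1 scoreᵢ with N=643: (143/643)·0.6908 + (42/643)·0.3913 + (127/643)·0.8782 + (140/643)·0.8693 + (74/643)·0.4762 + (117/643)·0.7934 = 0.741

0.741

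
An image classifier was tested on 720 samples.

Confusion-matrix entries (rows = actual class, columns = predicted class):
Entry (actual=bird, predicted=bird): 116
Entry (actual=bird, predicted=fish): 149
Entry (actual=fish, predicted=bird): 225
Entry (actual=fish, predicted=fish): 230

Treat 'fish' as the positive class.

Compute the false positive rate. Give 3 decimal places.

0.562

FPR = FP/(FP+TN) = 149/(149+116) = 0.562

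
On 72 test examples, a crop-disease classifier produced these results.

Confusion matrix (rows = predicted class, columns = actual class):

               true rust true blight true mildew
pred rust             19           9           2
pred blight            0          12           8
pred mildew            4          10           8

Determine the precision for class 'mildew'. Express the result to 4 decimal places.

0.3636

precision = TP/(TP+FP).
mildew: TP=8, FP=4+10=14 → 8/22 = 0.36364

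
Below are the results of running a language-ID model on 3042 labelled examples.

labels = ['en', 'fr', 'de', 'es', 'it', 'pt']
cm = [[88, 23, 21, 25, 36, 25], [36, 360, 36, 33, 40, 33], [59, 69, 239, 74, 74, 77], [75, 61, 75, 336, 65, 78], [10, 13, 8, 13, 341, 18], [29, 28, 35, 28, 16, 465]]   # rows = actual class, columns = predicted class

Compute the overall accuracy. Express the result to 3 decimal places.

Accuracy = trace / total = (88+360+239+336+341+465=1829) / 3042 = 1829/3042 = 0.601

0.601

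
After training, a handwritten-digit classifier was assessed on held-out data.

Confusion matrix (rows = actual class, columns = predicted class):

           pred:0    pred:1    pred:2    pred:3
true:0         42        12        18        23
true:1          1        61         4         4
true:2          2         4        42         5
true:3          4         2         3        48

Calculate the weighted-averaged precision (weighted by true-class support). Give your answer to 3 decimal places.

Per-class precision (TP/(TP+FP)):
  0: TP=42, FP=1+2+4=7 → 42/49 = 0.8571
  1: TP=61, FP=12+4+2=18 → 61/79 = 0.7722
  2: TP=42, FP=18+4+3=25 → 42/67 = 0.6269
  3: TP=48, FP=23+4+5=32 → 48/80 = 0.6000
Weighted-precision = Σ (supportᵢ/N)·precisionᵢ with N=275: (95/275)·0.8571 + (70/275)·0.7722 + (53/275)·0.6269 + (57/275)·0.6000 = 0.738

0.738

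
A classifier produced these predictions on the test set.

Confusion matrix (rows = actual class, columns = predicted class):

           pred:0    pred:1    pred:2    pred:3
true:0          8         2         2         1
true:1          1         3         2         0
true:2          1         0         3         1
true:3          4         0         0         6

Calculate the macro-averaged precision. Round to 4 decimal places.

0.5875

Per-class precision (TP/(TP+FP)):
  0: TP=8, FP=1+1+4=6 → 8/14 = 0.57143
  1: TP=3, FP=2+0+0=2 → 3/5 = 0.60000
  2: TP=3, FP=2+2+0=4 → 3/7 = 0.42857
  3: TP=6, FP=1+0+1=2 → 6/8 = 0.75000
Macro-precision = mean = (0.57143 + 0.60000 + 0.42857 + 0.75000) / 4 = 0.5875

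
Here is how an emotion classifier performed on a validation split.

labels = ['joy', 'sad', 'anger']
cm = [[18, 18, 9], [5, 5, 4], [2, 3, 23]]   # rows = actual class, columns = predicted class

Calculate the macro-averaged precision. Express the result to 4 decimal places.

Per-class precision (TP/(TP+FP)):
  joy: TP=18, FP=5+2=7 → 18/25 = 0.72000
  sad: TP=5, FP=18+3=21 → 5/26 = 0.19231
  anger: TP=23, FP=9+4=13 → 23/36 = 0.63889
Macro-precision = mean = (0.72000 + 0.19231 + 0.63889) / 3 = 0.5171

0.5171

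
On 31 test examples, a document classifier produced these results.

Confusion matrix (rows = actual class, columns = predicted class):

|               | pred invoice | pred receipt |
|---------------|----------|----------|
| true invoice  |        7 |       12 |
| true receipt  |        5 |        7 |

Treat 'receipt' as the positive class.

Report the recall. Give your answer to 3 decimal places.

Recall = TP/(TP+FN) = 7/(7+5) = 7/12 = 0.583

0.583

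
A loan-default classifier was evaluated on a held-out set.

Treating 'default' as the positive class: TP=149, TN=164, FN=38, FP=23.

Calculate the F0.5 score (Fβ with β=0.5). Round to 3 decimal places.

Fβ = (1+β²)·TP / ((1+β²)·TP + β²·FN + FP), with β²=1/4
= 1.25·149 / (1.25·149 + 0.25·38 + 23) = 0.851

0.851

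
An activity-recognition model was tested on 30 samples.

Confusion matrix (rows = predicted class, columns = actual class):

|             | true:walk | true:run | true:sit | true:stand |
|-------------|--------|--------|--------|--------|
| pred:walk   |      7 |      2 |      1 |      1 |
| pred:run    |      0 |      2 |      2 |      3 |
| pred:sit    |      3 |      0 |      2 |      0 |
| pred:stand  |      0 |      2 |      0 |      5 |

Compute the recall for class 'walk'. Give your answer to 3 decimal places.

0.700

recall = TP/(TP+FN).
walk: TP=7, FN=0+3+0=3 → 7/10 = 0.7000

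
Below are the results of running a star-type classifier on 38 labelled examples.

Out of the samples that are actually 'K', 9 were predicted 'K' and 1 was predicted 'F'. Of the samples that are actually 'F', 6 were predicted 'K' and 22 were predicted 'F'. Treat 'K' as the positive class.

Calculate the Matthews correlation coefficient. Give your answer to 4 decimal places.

MCC = (TP·TN − FP·FN) / √((TP+FP)(TP+FN)(TN+FP)(TN+FN))
Numerator = 9·22 − 6·1 = 192
Denominator = √(15·10·28·23) = √96600 = 310.8054
MCC = 192 / 310.8054 = 0.6177

0.6177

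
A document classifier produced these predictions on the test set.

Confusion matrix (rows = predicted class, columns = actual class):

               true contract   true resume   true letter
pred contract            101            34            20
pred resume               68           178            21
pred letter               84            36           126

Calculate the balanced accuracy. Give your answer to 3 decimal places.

0.624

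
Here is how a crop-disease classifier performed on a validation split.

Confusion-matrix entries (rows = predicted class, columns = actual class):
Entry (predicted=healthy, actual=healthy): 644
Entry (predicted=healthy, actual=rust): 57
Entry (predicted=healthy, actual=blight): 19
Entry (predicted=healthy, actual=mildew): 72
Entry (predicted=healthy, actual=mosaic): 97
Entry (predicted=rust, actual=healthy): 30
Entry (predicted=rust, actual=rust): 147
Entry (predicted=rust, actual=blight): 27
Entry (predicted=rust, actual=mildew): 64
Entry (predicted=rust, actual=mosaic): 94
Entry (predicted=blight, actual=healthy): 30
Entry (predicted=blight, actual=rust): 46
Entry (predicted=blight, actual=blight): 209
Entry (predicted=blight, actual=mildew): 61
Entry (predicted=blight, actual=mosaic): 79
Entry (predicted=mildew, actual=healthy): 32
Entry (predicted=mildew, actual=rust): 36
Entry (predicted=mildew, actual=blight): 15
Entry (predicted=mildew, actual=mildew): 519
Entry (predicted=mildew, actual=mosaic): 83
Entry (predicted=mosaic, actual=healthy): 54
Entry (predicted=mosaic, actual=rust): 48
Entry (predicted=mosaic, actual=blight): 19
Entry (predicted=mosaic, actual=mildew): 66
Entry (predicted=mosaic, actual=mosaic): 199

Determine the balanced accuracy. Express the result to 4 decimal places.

Balanced accuracy = mean of per-class recall.
  healthy: recall = 644/790 = 0.81519
  rust: recall = 147/334 = 0.44012
  blight: recall = 209/289 = 0.72318
  mildew: recall = 519/782 = 0.66368
  mosaic: recall = 199/552 = 0.36051
Mean = (0.81519 + 0.44012 + 0.72318 + 0.66368 + 0.36051) / 5 = 0.6005

0.6005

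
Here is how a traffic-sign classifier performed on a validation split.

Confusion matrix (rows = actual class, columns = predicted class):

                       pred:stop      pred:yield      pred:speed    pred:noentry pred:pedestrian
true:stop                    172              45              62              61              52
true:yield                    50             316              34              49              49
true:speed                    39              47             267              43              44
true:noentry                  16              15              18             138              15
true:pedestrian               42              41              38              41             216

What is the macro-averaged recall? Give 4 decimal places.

Per-class recall (TP/(TP+FN)):
  stop: TP=172, FN=45+62+61+52=220 → 172/392 = 0.43878
  yield: TP=316, FN=50+34+49+49=182 → 316/498 = 0.63454
  speed: TP=267, FN=39+47+43+44=173 → 267/440 = 0.60682
  noentry: TP=138, FN=16+15+18+15=64 → 138/202 = 0.68317
  pedestrian: TP=216, FN=42+41+38+41=162 → 216/378 = 0.57143
Macro-recall = mean = (0.43878 + 0.63454 + 0.60682 + 0.68317 + 0.57143) / 5 = 0.5869

0.5869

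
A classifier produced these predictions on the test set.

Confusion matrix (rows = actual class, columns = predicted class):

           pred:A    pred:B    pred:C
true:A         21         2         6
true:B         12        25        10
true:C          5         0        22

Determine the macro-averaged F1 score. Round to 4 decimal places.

Per-class F1 score (2·TP/(2·TP+FP+FN)):
  A: TP=21, FP=12+5=17, FN=2+6=8 → 42/67 = 0.62687
  B: TP=25, FP=2+0=2, FN=12+10=22 → 50/74 = 0.67568
  C: TP=22, FP=6+10=16, FN=5+0=5 → 44/65 = 0.67692
Macro-F1 score = mean = (0.62687 + 0.67568 + 0.67692) / 3 = 0.6598

0.6598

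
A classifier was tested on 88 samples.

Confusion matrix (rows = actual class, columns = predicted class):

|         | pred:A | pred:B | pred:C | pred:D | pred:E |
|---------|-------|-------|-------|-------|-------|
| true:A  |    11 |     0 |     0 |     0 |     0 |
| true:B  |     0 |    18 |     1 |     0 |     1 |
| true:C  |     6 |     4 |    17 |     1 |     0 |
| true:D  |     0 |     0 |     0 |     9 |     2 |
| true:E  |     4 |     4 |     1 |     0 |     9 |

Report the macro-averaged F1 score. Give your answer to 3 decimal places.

Per-class F1 score (2·TP/(2·TP+FP+FN)):
  A: TP=11, FP=0+6+0+4=10, FN=0+0+0+0=0 → 22/32 = 0.6875
  B: TP=18, FP=0+4+0+4=8, FN=0+1+0+1=2 → 36/46 = 0.7826
  C: TP=17, FP=0+1+0+1=2, FN=6+4+1+0=11 → 34/47 = 0.7234
  D: TP=9, FP=0+0+1+0=1, FN=0+0+0+2=2 → 18/21 = 0.8571
  E: TP=9, FP=0+1+0+2=3, FN=4+4+1+0=9 → 18/30 = 0.6000
Macro-F1 score = mean = (0.6875 + 0.7826 + 0.7234 + 0.8571 + 0.6000) / 5 = 0.730

0.730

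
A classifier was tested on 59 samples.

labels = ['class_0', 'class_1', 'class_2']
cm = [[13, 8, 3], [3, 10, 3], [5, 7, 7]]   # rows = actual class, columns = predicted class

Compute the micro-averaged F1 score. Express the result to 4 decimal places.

Micro-averaging pools counts across classes: ΣTP=30, ΣFP=29, ΣFN=29.
Micro-F1 score = 2·TP/(2·TP+FP+FN) on pooled counts = 0.5085 (equals overall accuracy in single-label multiclass).

0.5085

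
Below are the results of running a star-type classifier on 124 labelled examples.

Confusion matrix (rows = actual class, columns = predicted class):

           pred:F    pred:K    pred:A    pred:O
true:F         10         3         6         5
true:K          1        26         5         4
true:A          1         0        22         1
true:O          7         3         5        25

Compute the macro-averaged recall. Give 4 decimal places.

0.6701

Per-class recall (TP/(TP+FN)):
  F: TP=10, FN=3+6+5=14 → 10/24 = 0.41667
  K: TP=26, FN=1+5+4=10 → 26/36 = 0.72222
  A: TP=22, FN=1+0+1=2 → 22/24 = 0.91667
  O: TP=25, FN=7+3+5=15 → 25/40 = 0.62500
Macro-recall = mean = (0.41667 + 0.72222 + 0.91667 + 0.62500) / 4 = 0.6701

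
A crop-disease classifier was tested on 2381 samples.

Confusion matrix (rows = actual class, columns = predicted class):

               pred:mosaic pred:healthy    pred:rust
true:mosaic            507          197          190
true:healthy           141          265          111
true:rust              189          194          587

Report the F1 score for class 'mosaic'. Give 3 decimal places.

0.586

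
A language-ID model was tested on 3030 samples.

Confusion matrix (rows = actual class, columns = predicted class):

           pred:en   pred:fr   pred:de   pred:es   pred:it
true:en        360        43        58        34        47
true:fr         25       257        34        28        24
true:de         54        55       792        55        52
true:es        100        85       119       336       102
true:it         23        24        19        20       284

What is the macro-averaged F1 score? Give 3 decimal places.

0.650

Per-class F1 score (2·TP/(2·TP+FP+FN)):
  en: TP=360, FP=25+54+100+23=202, FN=43+58+34+47=182 → 720/1104 = 0.6522
  fr: TP=257, FP=43+55+85+24=207, FN=25+34+28+24=111 → 514/832 = 0.6178
  de: TP=792, FP=58+34+119+19=230, FN=54+55+55+52=216 → 1584/2030 = 0.7803
  es: TP=336, FP=34+28+55+20=137, FN=100+85+119+102=406 → 672/1215 = 0.5531
  it: TP=284, FP=47+24+52+102=225, FN=23+24+19+20=86 → 568/879 = 0.6462
Macro-F1 score = mean = (0.6522 + 0.6178 + 0.7803 + 0.5531 + 0.6462) / 5 = 0.650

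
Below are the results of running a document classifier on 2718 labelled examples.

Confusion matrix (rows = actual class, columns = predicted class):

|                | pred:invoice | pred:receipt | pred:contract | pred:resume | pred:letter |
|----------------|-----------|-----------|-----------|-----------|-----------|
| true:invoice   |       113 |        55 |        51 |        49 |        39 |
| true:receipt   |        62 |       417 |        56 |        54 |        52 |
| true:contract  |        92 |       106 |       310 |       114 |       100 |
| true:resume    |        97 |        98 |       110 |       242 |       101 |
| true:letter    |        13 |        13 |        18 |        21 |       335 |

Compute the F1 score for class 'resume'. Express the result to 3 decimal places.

0.429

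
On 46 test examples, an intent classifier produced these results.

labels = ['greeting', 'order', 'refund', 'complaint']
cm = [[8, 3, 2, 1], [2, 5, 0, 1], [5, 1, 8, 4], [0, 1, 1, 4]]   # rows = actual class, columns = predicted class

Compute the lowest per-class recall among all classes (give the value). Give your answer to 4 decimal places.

0.4444

Per-class recall (TP/(TP+FN)):
  greeting: TP=8, FN=3+2+1=6 → 8/14 = 0.57143
  order: TP=5, FN=2+0+1=3 → 5/8 = 0.62500
  refund: TP=8, FN=5+1+4=10 → 8/18 = 0.44444
  complaint: TP=4, FN=0+1+1=2 → 4/6 = 0.66667
Lowest is class 'refund' with recall = 0.4444.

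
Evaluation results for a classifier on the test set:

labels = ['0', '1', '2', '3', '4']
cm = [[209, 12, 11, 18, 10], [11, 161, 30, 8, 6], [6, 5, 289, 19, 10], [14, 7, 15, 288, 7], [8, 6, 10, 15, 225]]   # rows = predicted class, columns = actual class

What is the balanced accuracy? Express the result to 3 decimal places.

Balanced accuracy = mean of per-class recall.
  0: recall = 209/248 = 0.8427
  1: recall = 161/191 = 0.8429
  2: recall = 289/355 = 0.8141
  3: recall = 288/348 = 0.8276
  4: recall = 225/258 = 0.8721
Mean = (0.8427 + 0.8429 + 0.8141 + 0.8276 + 0.8721) / 5 = 0.840

0.840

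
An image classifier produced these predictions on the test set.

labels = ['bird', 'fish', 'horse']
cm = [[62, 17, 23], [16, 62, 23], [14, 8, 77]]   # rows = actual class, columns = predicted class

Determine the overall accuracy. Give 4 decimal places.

Accuracy = trace / total = (62+62+77=201) / 302 = 201/302 = 0.6656

0.6656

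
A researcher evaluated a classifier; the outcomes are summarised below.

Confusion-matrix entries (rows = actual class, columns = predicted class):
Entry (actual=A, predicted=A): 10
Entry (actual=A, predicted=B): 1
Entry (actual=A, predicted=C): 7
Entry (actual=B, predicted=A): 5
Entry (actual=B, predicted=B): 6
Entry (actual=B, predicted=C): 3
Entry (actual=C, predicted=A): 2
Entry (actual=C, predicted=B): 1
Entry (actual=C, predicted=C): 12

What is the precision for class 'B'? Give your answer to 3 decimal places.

0.750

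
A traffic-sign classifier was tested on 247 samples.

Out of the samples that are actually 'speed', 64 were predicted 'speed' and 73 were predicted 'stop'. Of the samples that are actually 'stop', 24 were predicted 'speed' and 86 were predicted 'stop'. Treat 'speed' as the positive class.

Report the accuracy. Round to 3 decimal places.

Accuracy = (TP+TN)/N = (64+86)/247 = 0.607

0.607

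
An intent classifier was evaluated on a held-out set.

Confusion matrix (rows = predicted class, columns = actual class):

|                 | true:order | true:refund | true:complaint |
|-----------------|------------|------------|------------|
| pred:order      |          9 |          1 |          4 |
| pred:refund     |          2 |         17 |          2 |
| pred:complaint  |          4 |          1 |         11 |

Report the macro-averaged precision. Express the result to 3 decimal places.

0.713

Per-class precision (TP/(TP+FP)):
  order: TP=9, FP=1+4=5 → 9/14 = 0.6429
  refund: TP=17, FP=2+2=4 → 17/21 = 0.8095
  complaint: TP=11, FP=4+1=5 → 11/16 = 0.6875
Macro-precision = mean = (0.6429 + 0.8095 + 0.6875) / 3 = 0.713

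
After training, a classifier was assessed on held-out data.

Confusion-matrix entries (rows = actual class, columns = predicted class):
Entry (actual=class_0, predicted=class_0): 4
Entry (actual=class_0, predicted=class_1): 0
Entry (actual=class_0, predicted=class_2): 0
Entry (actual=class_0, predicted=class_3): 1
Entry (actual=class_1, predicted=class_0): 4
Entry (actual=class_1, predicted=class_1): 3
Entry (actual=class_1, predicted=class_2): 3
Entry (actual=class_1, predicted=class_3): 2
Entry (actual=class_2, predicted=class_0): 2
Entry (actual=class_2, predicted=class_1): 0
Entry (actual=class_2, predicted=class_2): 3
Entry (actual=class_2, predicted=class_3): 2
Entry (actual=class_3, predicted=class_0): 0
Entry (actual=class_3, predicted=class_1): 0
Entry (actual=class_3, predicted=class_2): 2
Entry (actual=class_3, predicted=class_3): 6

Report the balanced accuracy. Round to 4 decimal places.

0.5571

Balanced accuracy = mean of per-class recall.
  class_0: recall = 4/5 = 0.80000
  class_1: recall = 3/12 = 0.25000
  class_2: recall = 3/7 = 0.42857
  class_3: recall = 6/8 = 0.75000
Mean = (0.80000 + 0.25000 + 0.42857 + 0.75000) / 4 = 0.5571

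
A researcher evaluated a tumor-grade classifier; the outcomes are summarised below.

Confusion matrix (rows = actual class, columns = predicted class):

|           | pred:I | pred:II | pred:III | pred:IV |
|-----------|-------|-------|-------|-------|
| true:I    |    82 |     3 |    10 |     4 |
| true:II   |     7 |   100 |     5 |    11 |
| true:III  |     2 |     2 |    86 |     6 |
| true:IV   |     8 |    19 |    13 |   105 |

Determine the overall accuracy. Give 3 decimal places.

0.806

Accuracy = trace / total = (82+100+86+105=373) / 463 = 373/463 = 0.806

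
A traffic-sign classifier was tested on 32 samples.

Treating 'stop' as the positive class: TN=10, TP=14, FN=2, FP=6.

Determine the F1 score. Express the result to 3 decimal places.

0.778

Precision = TP/(TP+FP) = 14/20 = 0.7000
Recall = TP/(TP+FN) = 14/16 = 0.8750
F1 = 2·TP/(2·TP+FP+FN) = 28/36 = 0.778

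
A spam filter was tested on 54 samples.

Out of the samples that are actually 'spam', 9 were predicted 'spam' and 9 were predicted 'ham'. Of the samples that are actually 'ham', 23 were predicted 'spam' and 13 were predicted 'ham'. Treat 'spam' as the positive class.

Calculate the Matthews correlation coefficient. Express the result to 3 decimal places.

MCC = (TP·TN − FP·FN) / √((TP+FP)(TP+FN)(TN+FP)(TN+FN))
Numerator = 9·13 − 23·9 = -90
Denominator = √(32·18·36·22) = √456192 = 675.4199
MCC = -90 / 675.4199 = -0.133

-0.133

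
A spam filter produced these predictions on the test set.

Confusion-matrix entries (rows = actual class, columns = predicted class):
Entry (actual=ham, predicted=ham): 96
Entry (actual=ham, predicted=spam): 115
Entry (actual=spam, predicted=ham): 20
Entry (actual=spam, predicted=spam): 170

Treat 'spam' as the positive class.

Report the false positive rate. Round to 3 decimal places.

0.545

FPR = FP/(FP+TN) = 115/(115+96) = 0.545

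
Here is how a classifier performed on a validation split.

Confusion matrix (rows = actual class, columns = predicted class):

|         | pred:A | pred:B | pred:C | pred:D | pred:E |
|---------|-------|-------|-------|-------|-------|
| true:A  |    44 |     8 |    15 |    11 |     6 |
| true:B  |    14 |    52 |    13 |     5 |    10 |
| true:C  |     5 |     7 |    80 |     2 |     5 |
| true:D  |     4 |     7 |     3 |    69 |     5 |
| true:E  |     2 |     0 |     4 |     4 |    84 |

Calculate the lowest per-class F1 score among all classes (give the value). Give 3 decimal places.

Per-class F1 score (2·TP/(2·TP+FP+FN)):
  A: TP=44, FP=14+5+4+2=25, FN=8+15+11+6=40 → 88/153 = 0.5752
  B: TP=52, FP=8+7+7+0=22, FN=14+13+5+10=42 → 104/168 = 0.6190
  C: TP=80, FP=15+13+3+4=35, FN=5+7+2+5=19 → 160/214 = 0.7477
  D: TP=69, FP=11+5+2+4=22, FN=4+7+3+5=19 → 138/179 = 0.7709
  E: TP=84, FP=6+10+5+5=26, FN=2+0+4+4=10 → 168/204 = 0.8235
Lowest is class 'A' with F1 score = 0.575.

0.575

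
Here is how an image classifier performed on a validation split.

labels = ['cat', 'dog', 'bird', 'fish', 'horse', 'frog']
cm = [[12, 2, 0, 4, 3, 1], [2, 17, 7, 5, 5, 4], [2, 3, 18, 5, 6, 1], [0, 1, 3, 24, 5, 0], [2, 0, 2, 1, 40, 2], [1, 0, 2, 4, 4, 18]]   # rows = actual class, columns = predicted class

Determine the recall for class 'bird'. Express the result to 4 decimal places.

Take TP from the diagonal, FP from the rest of the 'bird' prediction marginal, FN from the rest of the 'bird' actual marginal.
recall = TP/(TP+FN).
bird: TP=18, FN=2+3+5+6+1=17 → 18/35 = 0.51429

0.5143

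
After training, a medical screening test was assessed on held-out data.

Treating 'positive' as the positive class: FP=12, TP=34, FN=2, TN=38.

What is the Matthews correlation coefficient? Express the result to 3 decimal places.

0.697

MCC = (TP·TN − FP·FN) / √((TP+FP)(TP+FN)(TN+FP)(TN+FN))
Numerator = 34·38 − 12·2 = 1268
Denominator = √(46·36·50·40) = √3312000 = 1819.8901
MCC = 1268 / 1819.8901 = 0.697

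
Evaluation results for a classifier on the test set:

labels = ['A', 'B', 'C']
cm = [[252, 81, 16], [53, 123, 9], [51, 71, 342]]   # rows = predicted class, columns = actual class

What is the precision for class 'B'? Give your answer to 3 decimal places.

Treat 'B' as positive and all other classes as negative.
precision = TP/(TP+FP).
B: TP=123, FP=53+9=62 → 123/185 = 0.6649

0.665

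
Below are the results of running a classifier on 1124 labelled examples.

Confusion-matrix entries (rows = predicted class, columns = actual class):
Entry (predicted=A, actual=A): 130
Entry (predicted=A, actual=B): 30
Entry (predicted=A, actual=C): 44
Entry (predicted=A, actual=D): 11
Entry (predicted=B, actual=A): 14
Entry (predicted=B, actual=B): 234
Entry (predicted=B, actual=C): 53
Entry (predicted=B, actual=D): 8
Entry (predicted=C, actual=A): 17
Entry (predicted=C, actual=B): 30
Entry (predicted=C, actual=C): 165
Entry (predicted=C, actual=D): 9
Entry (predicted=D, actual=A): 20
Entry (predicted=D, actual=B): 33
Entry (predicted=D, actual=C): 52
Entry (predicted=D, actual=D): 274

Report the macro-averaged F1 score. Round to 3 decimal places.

Per-class F1 score (2·TP/(2·TP+FP+FN)):
  A: TP=130, FP=30+44+11=85, FN=14+17+20=51 → 260/396 = 0.6566
  B: TP=234, FP=14+53+8=75, FN=30+30+33=93 → 468/636 = 0.7358
  C: TP=165, FP=17+30+9=56, FN=44+53+52=149 → 330/535 = 0.6168
  D: TP=274, FP=20+33+52=105, FN=11+8+9=28 → 548/681 = 0.8047
Macro-F1 score = mean = (0.6566 + 0.7358 + 0.6168 + 0.8047) / 4 = 0.703

0.703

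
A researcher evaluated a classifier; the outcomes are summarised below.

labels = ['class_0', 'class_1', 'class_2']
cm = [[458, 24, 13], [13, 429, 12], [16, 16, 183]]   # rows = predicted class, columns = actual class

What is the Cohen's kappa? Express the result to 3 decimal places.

Observed agreement pₒ = trace/N = 1070/1164 = 0.9192
Expected agreement pₑ = Σ (rowᵢ·colᵢ)/N² = (487·495 + 469·454 + 208·215)/1164² = 0.3681
κ = (pₒ − pₑ)/(1 − pₑ) = (0.9192 − 0.3681)/(1 − 0.3681) = 0.872

0.872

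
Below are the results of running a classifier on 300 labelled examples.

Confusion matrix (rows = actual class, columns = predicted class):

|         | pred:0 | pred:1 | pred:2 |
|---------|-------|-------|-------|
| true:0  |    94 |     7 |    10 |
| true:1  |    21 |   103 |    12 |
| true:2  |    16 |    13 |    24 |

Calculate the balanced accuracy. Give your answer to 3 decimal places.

0.686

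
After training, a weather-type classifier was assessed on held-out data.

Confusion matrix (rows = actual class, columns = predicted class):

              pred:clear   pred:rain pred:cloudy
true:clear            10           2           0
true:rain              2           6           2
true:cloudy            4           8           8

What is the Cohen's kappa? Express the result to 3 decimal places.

0.376

Observed agreement pₒ = trace/N = 24/42 = 0.5714
Expected agreement pₑ = Σ (rowᵢ·colᵢ)/N² = (12·16 + 10·16 + 20·10)/42² = 0.3129
κ = (pₒ − pₑ)/(1 − pₑ) = (0.5714 − 0.3129)/(1 − 0.3129) = 0.376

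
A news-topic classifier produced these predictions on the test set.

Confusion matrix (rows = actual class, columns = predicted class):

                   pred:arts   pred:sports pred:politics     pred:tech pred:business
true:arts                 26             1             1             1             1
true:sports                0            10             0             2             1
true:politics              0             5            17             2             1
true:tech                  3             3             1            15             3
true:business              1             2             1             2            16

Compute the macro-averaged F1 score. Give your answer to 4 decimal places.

0.7152

Per-class F1 score (2·TP/(2·TP+FP+FN)):
  arts: TP=26, FP=0+0+3+1=4, FN=1+1+1+1=4 → 52/60 = 0.86667
  sports: TP=10, FP=1+5+3+2=11, FN=0+0+2+1=3 → 20/34 = 0.58824
  politics: TP=17, FP=1+0+1+1=3, FN=0+5+2+1=8 → 34/45 = 0.75556
  tech: TP=15, FP=1+2+2+2=7, FN=3+3+1+3=10 → 30/47 = 0.63830
  business: TP=16, FP=1+1+1+3=6, FN=1+2+1+2=6 → 32/44 = 0.72727
Macro-F1 score = mean = (0.86667 + 0.58824 + 0.75556 + 0.63830 + 0.72727) / 5 = 0.7152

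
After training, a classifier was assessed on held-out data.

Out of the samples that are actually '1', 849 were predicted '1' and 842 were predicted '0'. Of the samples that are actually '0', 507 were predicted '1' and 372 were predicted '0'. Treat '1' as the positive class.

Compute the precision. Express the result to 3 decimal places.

0.626

Precision = TP/(TP+FP) = 849/(849+507) = 849/1356 = 0.626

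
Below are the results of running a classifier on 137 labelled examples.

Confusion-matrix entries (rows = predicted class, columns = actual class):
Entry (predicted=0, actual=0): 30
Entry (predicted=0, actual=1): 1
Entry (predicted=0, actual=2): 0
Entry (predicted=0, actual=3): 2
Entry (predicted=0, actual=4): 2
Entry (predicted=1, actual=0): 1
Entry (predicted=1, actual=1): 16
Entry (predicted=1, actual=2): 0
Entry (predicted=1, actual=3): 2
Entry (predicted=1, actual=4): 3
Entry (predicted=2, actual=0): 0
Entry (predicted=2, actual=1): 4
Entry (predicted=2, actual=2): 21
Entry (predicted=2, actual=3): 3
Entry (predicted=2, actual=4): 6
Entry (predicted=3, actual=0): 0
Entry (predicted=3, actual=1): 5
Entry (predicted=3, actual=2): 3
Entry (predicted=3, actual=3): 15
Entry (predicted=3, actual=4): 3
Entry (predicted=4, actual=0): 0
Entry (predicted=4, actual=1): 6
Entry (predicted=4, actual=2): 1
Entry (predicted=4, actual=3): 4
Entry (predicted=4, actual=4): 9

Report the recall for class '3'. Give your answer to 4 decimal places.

Take TP from the diagonal, FP from the rest of the '3' prediction marginal, FN from the rest of the '3' actual marginal.
recall = TP/(TP+FN).
3: TP=15, FN=2+2+3+4=11 → 15/26 = 0.57692

0.5769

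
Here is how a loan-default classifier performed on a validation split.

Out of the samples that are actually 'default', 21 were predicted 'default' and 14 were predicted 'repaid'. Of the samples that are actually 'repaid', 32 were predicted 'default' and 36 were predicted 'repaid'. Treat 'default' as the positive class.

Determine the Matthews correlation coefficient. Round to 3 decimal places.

0.123

MCC = (TP·TN − FP·FN) / √((TP+FP)(TP+FN)(TN+FP)(TN+FN))
Numerator = 21·36 − 32·14 = 308
Denominator = √(53·35·68·50) = √6307000 = 2511.3741
MCC = 308 / 2511.3741 = 0.123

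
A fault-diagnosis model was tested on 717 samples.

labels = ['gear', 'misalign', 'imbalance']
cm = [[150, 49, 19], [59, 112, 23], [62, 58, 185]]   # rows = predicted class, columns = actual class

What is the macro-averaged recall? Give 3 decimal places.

0.627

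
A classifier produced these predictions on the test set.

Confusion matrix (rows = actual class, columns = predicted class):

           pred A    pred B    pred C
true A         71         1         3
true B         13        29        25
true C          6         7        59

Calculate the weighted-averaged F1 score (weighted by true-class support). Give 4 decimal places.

0.7259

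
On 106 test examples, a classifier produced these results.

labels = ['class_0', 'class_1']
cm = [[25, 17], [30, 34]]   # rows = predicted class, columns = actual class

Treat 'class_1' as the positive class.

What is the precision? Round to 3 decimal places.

Precision = TP/(TP+FP) = 34/(34+30) = 34/64 = 0.531

0.531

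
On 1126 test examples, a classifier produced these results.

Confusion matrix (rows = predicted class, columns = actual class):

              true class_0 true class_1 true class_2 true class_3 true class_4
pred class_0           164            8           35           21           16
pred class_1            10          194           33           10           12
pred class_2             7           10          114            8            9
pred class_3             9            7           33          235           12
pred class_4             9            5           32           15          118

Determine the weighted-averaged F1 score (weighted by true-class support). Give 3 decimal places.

Per-class F1 score (2·TP/(2·TP+FP+FN)):
  class_0: TP=164, FP=8+35+21+16=80, FN=10+7+9+9=35 → 328/443 = 0.7404
  class_1: TP=194, FP=10+33+10+12=65, FN=8+10+7+5=30 → 388/483 = 0.8033
  class_2: TP=114, FP=7+10+8+9=34, FN=35+33+33+32=133 → 228/395 = 0.5772
  class_3: TP=235, FP=9+7+33+12=61, FN=21+10+8+15=54 → 470/585 = 0.8034
  class_4: TP=118, FP=9+5+32+15=61, FN=16+12+9+12=49 → 236/346 = 0.6821
Weighted-F1 score = Σ (supportᵢ/N)·F1 scoreᵢ with N=1126: (199/1126)·0.7404 + (224/1126)·0.8033 + (247/1126)·0.5772 + (289/1126)·0.8034 + (167/1126)·0.6821 = 0.725

0.725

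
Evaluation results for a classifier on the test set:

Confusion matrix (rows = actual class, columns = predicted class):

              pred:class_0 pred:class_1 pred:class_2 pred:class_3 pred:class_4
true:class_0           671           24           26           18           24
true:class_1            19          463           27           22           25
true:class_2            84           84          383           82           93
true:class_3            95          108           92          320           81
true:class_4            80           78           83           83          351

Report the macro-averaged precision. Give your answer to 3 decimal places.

0.633

Per-class precision (TP/(TP+FP)):
  class_0: TP=671, FP=19+84+95+80=278 → 671/949 = 0.7071
  class_1: TP=463, FP=24+84+108+78=294 → 463/757 = 0.6116
  class_2: TP=383, FP=26+27+92+83=228 → 383/611 = 0.6268
  class_3: TP=320, FP=18+22+82+83=205 → 320/525 = 0.6095
  class_4: TP=351, FP=24+25+93+81=223 → 351/574 = 0.6115
Macro-precision = mean = (0.7071 + 0.6116 + 0.6268 + 0.6095 + 0.6115) / 5 = 0.633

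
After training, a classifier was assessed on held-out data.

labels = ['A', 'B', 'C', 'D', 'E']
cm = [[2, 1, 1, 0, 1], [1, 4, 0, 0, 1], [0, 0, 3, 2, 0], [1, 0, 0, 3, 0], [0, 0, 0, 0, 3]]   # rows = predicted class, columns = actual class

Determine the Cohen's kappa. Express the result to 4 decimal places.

Observed agreement pₒ = trace/N = 15/23 = 0.65217
Expected agreement pₑ = Σ (rowᵢ·colᵢ)/N² = (4·5 + 5·6 + 4·5 + 5·4 + 5·3)/23² = 0.19849
κ = (pₒ − pₑ)/(1 − pₑ) = (0.65217 − 0.19849)/(1 − 0.19849) = 0.5660

0.5660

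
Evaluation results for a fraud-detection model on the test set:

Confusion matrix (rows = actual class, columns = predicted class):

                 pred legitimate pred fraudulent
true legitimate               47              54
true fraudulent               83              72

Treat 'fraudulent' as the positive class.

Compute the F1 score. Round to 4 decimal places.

0.5125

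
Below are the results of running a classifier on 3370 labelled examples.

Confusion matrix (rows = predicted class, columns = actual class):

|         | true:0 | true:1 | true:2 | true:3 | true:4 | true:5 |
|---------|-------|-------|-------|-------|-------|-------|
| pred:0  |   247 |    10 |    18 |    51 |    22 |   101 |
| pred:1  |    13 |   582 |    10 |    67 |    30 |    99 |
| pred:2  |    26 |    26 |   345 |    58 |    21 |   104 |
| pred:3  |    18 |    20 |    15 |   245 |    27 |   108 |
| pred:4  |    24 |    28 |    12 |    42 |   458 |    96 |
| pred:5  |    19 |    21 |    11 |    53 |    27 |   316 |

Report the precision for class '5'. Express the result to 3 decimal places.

Treat '5' as positive and all other classes as negative.
precision = TP/(TP+FP).
5: TP=316, FP=19+21+11+53+27=131 → 316/447 = 0.7069

0.707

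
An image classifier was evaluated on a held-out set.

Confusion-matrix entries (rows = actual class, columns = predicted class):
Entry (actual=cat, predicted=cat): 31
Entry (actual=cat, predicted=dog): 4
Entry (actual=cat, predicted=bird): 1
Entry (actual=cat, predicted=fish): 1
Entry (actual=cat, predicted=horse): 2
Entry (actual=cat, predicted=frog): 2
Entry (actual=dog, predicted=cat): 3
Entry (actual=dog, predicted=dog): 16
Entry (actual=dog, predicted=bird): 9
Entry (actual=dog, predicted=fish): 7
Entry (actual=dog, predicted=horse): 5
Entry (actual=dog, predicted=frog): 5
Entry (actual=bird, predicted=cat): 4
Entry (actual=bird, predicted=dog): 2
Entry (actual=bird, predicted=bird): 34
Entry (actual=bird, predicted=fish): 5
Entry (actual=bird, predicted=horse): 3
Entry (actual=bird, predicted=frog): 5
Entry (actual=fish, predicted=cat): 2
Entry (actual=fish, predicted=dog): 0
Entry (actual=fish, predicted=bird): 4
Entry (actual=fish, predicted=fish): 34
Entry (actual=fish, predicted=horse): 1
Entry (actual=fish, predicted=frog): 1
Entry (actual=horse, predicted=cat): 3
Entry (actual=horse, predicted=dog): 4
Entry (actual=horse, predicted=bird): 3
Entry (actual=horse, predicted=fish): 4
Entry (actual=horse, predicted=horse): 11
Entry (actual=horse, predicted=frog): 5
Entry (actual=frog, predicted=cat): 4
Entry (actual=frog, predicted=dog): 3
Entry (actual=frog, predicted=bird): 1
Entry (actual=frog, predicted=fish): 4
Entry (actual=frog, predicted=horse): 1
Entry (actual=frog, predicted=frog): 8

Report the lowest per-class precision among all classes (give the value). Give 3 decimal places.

0.308

Per-class precision (TP/(TP+FP)):
  cat: TP=31, FP=3+4+2+3+4=16 → 31/47 = 0.6596
  dog: TP=16, FP=4+2+0+4+3=13 → 16/29 = 0.5517
  bird: TP=34, FP=1+9+4+3+1=18 → 34/52 = 0.6538
  fish: TP=34, FP=1+7+5+4+4=21 → 34/55 = 0.6182
  horse: TP=11, FP=2+5+3+1+1=12 → 11/23 = 0.4783
  frog: TP=8, FP=2+5+5+1+5=18 → 8/26 = 0.3077
Lowest is class 'frog' with precision = 0.308.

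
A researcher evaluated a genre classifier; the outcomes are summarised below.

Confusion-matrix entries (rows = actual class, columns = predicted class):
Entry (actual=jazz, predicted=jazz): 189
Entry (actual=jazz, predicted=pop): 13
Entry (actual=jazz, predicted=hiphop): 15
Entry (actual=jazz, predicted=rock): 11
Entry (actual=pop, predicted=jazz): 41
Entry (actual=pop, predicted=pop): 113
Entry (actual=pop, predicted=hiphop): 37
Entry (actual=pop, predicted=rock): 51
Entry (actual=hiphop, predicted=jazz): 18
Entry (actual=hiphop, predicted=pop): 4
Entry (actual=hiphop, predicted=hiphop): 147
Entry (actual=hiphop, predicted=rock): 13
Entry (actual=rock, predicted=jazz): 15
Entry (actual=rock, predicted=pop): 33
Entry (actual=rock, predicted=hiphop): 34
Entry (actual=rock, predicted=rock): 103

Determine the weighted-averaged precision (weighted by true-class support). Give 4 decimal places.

0.6613

Per-class precision (TP/(TP+FP)):
  jazz: TP=189, FP=41+18+15=74 → 189/263 = 0.71863
  pop: TP=113, FP=13+4+33=50 → 113/163 = 0.69325
  hiphop: TP=147, FP=15+37+34=86 → 147/233 = 0.63090
  rock: TP=103, FP=11+51+13=75 → 103/178 = 0.57865
Weighted-precision = Σ (supportᵢ/N)·precisionᵢ with N=837: (228/837)·0.71863 + (242/837)·0.69325 + (182/837)·0.63090 + (185/837)·0.57865 = 0.6613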